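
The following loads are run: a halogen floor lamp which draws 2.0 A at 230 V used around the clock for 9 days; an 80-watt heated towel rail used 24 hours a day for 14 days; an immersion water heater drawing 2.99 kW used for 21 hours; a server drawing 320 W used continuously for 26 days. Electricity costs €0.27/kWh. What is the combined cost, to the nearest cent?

halogen floor lamp: Power = 2.0 A × 230 V = 460 W = 0.46 kW
halogen floor lamp: Runtime = 24 h × 9 = 216 h
halogen floor lamp: 0.46 kW × 216 h = 99.36 kWh
heated towel rail: Runtime = 24 h × 14 = 336 h
heated towel rail: 0.08 kW × 336 h = 26.88 kWh
immersion water heater: 2.99 kW × 21 h = 62.79 kWh
server: Runtime = 24 h × 26 = 624 h
server: 0.32 kW × 624 h = 199.68 kWh
Total energy = 388.71 kWh
Cost = 388.71 × €0.27 = €104.95

€104.95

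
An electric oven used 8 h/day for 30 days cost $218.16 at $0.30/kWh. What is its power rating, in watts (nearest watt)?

Energy = $218.16 ÷ $0.30/kWh = 727.2 kWh
Runtime = 8 h/day × 30 days = 240 h
Power = 727.2 kWh ÷ 240 h = 3.03 kW = 3030 W

3030 W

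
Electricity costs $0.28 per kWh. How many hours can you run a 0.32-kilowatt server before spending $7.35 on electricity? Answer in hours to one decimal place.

Energy available = $7.35 ÷ $0.28/kWh = 26.25 kWh
Hours = 26.25 kWh ÷ 0.32 kW = 82.0 h

82.0 h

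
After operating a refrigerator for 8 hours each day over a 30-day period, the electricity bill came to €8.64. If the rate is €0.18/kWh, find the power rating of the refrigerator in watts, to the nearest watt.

200 W

Energy = €8.64 ÷ €0.18/kWh = 48 kWh
Runtime = 8 h/day × 30 days = 240 h
Power = 48 kWh ÷ 240 h = 0.2 kW = 200 W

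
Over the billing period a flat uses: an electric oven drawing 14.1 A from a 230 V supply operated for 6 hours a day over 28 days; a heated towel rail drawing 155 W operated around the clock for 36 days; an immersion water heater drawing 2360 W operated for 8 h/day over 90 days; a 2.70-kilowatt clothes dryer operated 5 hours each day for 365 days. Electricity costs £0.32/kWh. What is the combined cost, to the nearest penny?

electric oven: Power = 14.1 A × 230 V = 3243 W = 3.243 kW
electric oven: Runtime = 6 h/day × 28 days = 168 h
electric oven: 3.243 kW × 168 h = 544.824 kWh
heated towel rail: Runtime = 24 h × 36 = 864 h
heated towel rail: 0.155 kW × 864 h = 133.92 kWh
immersion water heater: Runtime = 8 h/day × 90 days = 720 h
immersion water heater: 2.36 kW × 720 h = 1699.2 kWh
clothes dryer: Runtime = 5 h/day × 365 days = 1825 h
clothes dryer: 2.7 kW × 1825 h = 4927.5 kWh
Total energy = 7305.444 kWh
Cost = 7305.444 × £0.32 = £2337.74

£2337.74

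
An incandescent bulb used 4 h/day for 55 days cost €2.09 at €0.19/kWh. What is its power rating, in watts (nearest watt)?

50 W

Energy = €2.09 ÷ €0.19/kWh = 11 kWh
Runtime = 4 h/day × 55 days = 220 h
Power = 11 kWh ÷ 220 h = 0.05 kW = 50 W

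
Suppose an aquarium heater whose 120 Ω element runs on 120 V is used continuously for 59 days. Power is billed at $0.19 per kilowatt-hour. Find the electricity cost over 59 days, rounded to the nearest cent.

Power = V²/R = 120²/120 = 120 W = 0.12 kW
Runtime = 24 h × 59 = 1416 h
Energy = 0.12 kW × 1416 h = 169.92 kWh
Cost = 169.92 kWh × $0.19/kWh = $32.28

$32.28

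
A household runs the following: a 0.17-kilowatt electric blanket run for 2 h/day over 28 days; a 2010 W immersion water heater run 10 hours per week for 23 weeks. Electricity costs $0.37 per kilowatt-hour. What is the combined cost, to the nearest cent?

electric blanket: Runtime = 2 h/day × 28 days = 56 h
electric blanket: 0.17 kW × 56 h = 9.52 kWh
immersion water heater: Runtime = 10 h/week × 23 weeks = 230 h
immersion water heater: 2.01 kW × 230 h = 462.3 kWh
Total energy = 471.82 kWh
Cost = 471.82 × $0.37 = $174.57

$174.57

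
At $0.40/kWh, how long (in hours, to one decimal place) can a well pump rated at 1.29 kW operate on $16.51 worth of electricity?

32.0 h

Energy available = $16.51 ÷ $0.40/kWh = 41.275 kWh
Hours = 41.275 kWh ÷ 1.29 kW = 32.0 h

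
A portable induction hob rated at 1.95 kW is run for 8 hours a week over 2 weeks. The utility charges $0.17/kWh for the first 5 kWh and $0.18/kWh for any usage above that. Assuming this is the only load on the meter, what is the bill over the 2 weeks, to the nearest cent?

Runtime = 8 h/week × 2 weeks = 16 h
Energy = 1.95 kW × 16 h = 31.2 kWh
Tier 1 (0–5 kWh): 5 × $0.17 = $0.85
Above 5 kWh: 26.2 × $0.18 = $4.716
Bill = $5.57

$5.57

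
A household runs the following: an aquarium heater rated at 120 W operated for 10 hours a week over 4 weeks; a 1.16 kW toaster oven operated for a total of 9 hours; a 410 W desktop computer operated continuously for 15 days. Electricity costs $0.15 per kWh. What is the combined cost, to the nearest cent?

$24.43

aquarium heater: Runtime = 10 h/week × 4 weeks = 40 h
aquarium heater: 0.12 kW × 40 h = 4.8 kWh
toaster oven: 1.16 kW × 9 h = 10.44 kWh
desktop computer: Runtime = 24 h × 15 = 360 h
desktop computer: 0.41 kW × 360 h = 147.6 kWh
Total energy = 162.84 kWh
Cost = 162.84 × $0.15 = $24.43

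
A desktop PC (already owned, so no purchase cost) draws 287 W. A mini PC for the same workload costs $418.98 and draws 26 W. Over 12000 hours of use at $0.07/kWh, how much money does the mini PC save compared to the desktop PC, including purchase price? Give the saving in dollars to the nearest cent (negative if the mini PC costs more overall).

desktop PC: $0.00 + (287/1000) kW × 12000 h × $0.07 = $0.00 + $241.08 = $241.08
mini PC: $418.98 + (26/1000) kW × 12000 h × $0.07 = $418.98 + $21.84 = $440.82
Saving = $241.08 − $440.82 = −$199.74

-$199.74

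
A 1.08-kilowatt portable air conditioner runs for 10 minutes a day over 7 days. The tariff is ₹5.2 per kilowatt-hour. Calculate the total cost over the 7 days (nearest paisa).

Runtime = 10 min × 7 = 70 min = 1.166666… h
Energy = 1.08 kW × 1.166666… h = 1.26 kWh
Cost = 1.26 kWh × ₹5.2/kWh = ₹6.55

₹6.55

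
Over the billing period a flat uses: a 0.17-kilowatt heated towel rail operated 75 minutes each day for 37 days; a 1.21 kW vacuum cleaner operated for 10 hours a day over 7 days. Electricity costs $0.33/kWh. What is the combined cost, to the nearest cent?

heated towel rail: Runtime = 75 min × 37 = 2775 min = 46.25 h
heated towel rail: 0.17 kW × 46.25 h = 7.8625 kWh
vacuum cleaner: Runtime = 10 h/day × 7 days = 70 h
vacuum cleaner: 1.21 kW × 70 h = 84.7 kWh
Total energy = 92.5625 kWh
Cost = 92.5625 × $0.33 = $30.55

$30.55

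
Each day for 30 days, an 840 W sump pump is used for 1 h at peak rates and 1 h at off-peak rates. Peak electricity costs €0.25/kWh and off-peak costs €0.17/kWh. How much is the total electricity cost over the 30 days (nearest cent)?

Peak energy = 0.84 kW × 1 h × 30 = 25.2 kWh
Off-peak energy = 0.84 kW × 1 h × 30 = 25.2 kWh
Cost = 25.2 × €0.25 + 25.2 × €0.17 = €6.3 + €4.284 = €10.58

€10.58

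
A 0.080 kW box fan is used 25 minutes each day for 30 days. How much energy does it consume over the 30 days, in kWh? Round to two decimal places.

Runtime = 25 min × 30 = 750 min = 12.5 h
Energy = 0.08 kW × 12.5 h = 1 kWh

1.00 kWh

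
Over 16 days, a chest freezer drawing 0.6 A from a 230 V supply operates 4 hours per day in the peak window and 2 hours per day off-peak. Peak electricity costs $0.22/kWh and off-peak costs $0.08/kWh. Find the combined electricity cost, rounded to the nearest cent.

$2.30

Power = 0.6 A × 230 V = 138 W = 0.138 kW
Peak energy = 0.138 kW × 4 h × 16 = 8.832 kWh
Off-peak energy = 0.138 kW × 2 h × 16 = 4.416 kWh
Cost = 8.832 × $0.22 + 4.416 × $0.08 = $1.94304 + $0.35328 = $2.30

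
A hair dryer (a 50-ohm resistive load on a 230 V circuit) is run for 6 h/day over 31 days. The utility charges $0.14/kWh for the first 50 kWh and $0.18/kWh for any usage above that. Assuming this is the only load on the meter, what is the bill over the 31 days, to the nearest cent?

Power = V²/R = 230²/50 = 1058 W = 1.058 kW
Runtime = 6 h/day × 31 days = 186 h
Energy = 1.058 kW × 186 h = 196.788 kWh
Tier 1 (0–50 kWh): 50 × $0.14 = $7
Above 50 kWh: 146.788 × $0.18 = $26.42184
Bill = $33.42

$33.42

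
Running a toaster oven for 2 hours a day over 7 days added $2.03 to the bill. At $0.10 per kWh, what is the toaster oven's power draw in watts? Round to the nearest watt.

Energy = $2.03 ÷ $0.10/kWh = 20.3 kWh
Runtime = 2 h/day × 7 days = 14 h
Power = 20.3 kWh ÷ 14 h = 1.45 kW = 1450 W

1450 W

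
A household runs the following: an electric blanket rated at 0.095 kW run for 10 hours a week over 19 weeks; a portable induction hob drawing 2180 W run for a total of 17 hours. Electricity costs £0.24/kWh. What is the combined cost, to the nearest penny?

electric blanket: Runtime = 10 h/week × 19 weeks = 190 h
electric blanket: 0.095 kW × 190 h = 18.05 kWh
portable induction hob: 2.18 kW × 17 h = 37.06 kWh
Total energy = 55.11 kWh
Cost = 55.11 × £0.24 = £13.23

£13.23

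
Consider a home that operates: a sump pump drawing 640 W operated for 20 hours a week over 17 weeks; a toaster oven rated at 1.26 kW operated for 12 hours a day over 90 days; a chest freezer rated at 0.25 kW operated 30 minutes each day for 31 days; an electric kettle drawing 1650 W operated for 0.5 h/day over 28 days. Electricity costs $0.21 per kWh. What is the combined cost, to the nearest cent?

$337.13

sump pump: Runtime = 20 h/week × 17 weeks = 340 h
sump pump: 0.64 kW × 340 h = 217.6 kWh
toaster oven: Runtime = 12 h/day × 90 days = 1080 h
toaster oven: 1.26 kW × 1080 h = 1360.8 kWh
chest freezer: Runtime = 30 min × 31 = 930 min = 15.5 h
chest freezer: 0.25 kW × 15.5 h = 3.875 kWh
electric kettle: Runtime = 0.5 h/day × 28 days = 14 h
electric kettle: 1.65 kW × 14 h = 23.1 kWh
Total energy = 1605.375 kWh
Cost = 1605.375 × $0.21 = $337.13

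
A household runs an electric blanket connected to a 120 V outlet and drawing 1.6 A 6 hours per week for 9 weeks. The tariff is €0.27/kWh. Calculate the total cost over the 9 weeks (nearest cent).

€2.80

Power = 1.6 A × 120 V = 192 W = 0.192 kW
Runtime = 6 h/week × 9 weeks = 54 h
Energy = 0.192 kW × 54 h = 10.368 kWh
Cost = 10.368 kWh × €0.27/kWh = €2.80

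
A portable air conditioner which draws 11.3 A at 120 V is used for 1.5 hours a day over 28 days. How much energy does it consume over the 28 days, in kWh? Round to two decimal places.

Power = 11.3 A × 120 V = 1356 W = 1.356 kW
Runtime = 1.5 h/day × 28 days = 42 h
Energy = 1.356 kW × 42 h = 56.952 kWh ≈ 56.95 kWh

56.95 kWh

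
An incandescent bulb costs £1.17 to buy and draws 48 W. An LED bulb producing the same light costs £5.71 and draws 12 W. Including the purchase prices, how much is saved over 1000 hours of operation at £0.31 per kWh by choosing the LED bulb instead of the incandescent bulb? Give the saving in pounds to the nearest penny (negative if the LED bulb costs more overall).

incandescent bulb: £1.17 + (48/1000) kW × 1000 h × £0.31 = £1.17 + £14.88 = £16.05
LED bulb: £5.71 + (12/1000) kW × 1000 h × £0.31 = £5.71 + £3.72 = £9.43
Saving = £16.05 − £9.43 = £6.62

£6.62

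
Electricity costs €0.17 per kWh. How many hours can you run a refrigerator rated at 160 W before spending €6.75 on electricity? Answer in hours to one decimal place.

248.2 h

Energy available = €6.75 ÷ €0.17/kWh = 39.7059 kWh
Hours = 39.7059 kWh ÷ 0.16 kW = 248.2 h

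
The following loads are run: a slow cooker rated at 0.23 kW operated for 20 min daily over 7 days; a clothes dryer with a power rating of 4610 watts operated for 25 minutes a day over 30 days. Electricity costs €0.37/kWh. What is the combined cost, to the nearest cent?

€21.52

slow cooker: Runtime = 20 min × 7 = 140 min = 2.333333… h
slow cooker: 0.23 kW × 2.333333… h = 0.536666… kWh
clothes dryer: Runtime = 25 min × 30 = 750 min = 12.5 h
clothes dryer: 4.61 kW × 12.5 h = 57.625 kWh
Total energy = 58.161666… kWh
Cost = 58.161666… × €0.37 = €21.52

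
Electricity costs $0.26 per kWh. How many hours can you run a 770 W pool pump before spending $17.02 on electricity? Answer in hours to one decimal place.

Energy available = $17.02 ÷ $0.26/kWh = 65.4615 kWh
Hours = 65.4615 kWh ÷ 0.77 kW = 85.0 h

85.0 h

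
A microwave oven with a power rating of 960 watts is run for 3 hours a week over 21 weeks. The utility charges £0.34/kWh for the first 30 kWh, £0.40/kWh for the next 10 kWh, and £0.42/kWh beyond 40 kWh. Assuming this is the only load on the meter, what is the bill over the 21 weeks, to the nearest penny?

£22.80

Runtime = 3 h/week × 21 weeks = 63 h
Energy = 0.96 kW × 63 h = 60.48 kWh
Tier 1 (0–30 kWh): 30 × £0.34 = £10.2
Tier 2 (30–40 kWh): 10 × £0.40 = £4
Above 40 kWh: 20.48 × £0.42 = £8.6016
Bill = £22.80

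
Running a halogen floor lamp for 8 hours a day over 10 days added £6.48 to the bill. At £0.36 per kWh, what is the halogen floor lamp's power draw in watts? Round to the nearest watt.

225 W

Energy = £6.48 ÷ £0.36/kWh = 18 kWh
Runtime = 8 h/day × 10 days = 80 h
Power = 18 kWh ÷ 80 h = 0.225 kW = 225 W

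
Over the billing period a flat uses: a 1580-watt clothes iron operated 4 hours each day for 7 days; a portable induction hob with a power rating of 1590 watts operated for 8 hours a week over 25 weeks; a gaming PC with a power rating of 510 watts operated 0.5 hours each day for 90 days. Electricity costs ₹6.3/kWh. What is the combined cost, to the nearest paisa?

clothes iron: Runtime = 4 h/day × 7 days = 28 h
clothes iron: 1.58 kW × 28 h = 44.24 kWh
portable induction hob: Runtime = 8 h/week × 25 weeks = 200 h
portable induction hob: 1.59 kW × 200 h = 318 kWh
gaming PC: Runtime = 0.5 h/day × 90 days = 45 h
gaming PC: 0.51 kW × 45 h = 22.95 kWh
Total energy = 385.19 kWh
Cost = 385.19 × ₹6.3 = ₹2426.70

₹2426.70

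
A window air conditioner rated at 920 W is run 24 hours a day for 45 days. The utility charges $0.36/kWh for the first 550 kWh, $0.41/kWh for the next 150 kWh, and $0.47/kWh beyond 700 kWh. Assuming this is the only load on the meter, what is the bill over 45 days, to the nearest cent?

Runtime = 24 h × 45 = 1080 h
Energy = 0.92 kW × 1080 h = 993.6 kWh
Tier 1 (0–550 kWh): 550 × $0.36 = $198
Tier 2 (550–700 kWh): 150 × $0.41 = $61.5
Above 700 kWh: 293.6 × $0.47 = $137.992
Bill = $397.49

$397.49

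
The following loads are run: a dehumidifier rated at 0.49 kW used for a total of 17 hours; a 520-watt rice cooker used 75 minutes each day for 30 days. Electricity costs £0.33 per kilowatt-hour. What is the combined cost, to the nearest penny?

dehumidifier: 0.49 kW × 17 h = 8.33 kWh
rice cooker: Runtime = 75 min × 30 = 2250 min = 37.5 h
rice cooker: 0.52 kW × 37.5 h = 19.5 kWh
Total energy = 27.83 kWh
Cost = 27.83 × £0.33 = £9.18

£9.18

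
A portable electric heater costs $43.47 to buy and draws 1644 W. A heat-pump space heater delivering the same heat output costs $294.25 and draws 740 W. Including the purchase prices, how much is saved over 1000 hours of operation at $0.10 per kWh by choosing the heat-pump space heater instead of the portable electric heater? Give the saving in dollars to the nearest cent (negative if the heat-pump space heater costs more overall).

-$160.38

portable electric heater: $43.47 + (1644/1000) kW × 1000 h × $0.10 = $43.47 + $164.4 = $207.87
heat-pump space heater: $294.25 + (740/1000) kW × 1000 h × $0.10 = $294.25 + $74 = $368.25
Saving = $207.87 − $368.25 = −$160.38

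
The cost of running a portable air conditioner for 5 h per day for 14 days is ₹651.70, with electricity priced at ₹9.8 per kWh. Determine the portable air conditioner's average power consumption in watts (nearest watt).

950 W

Energy = ₹651.70 ÷ ₹9.8/kWh = 66.5 kWh
Runtime = 5 h/day × 14 days = 70 h
Power = 66.5 kWh ÷ 70 h = 0.95 kW = 950 W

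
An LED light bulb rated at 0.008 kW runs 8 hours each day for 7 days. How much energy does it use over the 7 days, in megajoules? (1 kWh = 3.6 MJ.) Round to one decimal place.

1.6 MJ

Runtime = 8 h/day × 7 days = 56 h
Energy = 0.008 kW × 56 h = 0.448 kWh
= 0.448 × 3.6 MJ = 1.6 MJ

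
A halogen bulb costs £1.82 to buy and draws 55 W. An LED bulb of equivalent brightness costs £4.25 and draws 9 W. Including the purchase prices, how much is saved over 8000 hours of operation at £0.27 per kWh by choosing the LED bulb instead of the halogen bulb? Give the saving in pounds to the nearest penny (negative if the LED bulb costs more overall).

halogen bulb: £1.82 + (55/1000) kW × 8000 h × £0.27 = £1.82 + £118.8 = £120.62
LED bulb: £4.25 + (9/1000) kW × 8000 h × £0.27 = £4.25 + £19.44 = £23.69
Saving = £120.62 − £23.69 = £96.93

£96.93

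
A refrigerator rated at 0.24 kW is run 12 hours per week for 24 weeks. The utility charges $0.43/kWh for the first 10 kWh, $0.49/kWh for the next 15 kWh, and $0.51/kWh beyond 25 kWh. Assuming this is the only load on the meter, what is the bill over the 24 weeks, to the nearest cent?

Runtime = 12 h/week × 24 weeks = 288 h
Energy = 0.24 kW × 288 h = 69.12 kWh
Tier 1 (0–10 kWh): 10 × $0.43 = $4.3
Tier 2 (10–25 kWh): 15 × $0.49 = $7.35
Above 25 kWh: 44.12 × $0.51 = $22.5012
Bill = $34.15

$34.15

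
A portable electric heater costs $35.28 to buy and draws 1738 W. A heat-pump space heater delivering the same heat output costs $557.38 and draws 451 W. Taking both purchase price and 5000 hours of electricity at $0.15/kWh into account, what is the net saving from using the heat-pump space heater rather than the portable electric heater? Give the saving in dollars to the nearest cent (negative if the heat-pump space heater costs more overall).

portable electric heater: $35.28 + (1738/1000) kW × 5000 h × $0.15 = $35.28 + $1303.5 = $1338.78
heat-pump space heater: $557.38 + (451/1000) kW × 5000 h × $0.15 = $557.38 + $338.25 = $895.63
Saving = $1338.78 − $895.63 = $443.15

$443.15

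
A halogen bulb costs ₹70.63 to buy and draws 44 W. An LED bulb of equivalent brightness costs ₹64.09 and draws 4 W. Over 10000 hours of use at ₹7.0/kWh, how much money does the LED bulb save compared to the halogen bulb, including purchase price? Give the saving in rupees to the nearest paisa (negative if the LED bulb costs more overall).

₹2806.54

halogen bulb: ₹70.63 + (44/1000) kW × 10000 h × ₹7.0 = ₹70.63 + ₹3080 = ₹3150.63
LED bulb: ₹64.09 + (4/1000) kW × 10000 h × ₹7.0 = ₹64.09 + ₹280 = ₹344.09
Saving = ₹3150.63 − ₹344.09 = ₹2806.54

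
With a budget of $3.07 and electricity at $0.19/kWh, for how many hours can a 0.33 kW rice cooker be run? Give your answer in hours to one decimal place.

49.0 h

Energy available = $3.07 ÷ $0.19/kWh = 16.1579 kWh
Hours = 16.1579 kWh ÷ 0.33 kW = 49.0 h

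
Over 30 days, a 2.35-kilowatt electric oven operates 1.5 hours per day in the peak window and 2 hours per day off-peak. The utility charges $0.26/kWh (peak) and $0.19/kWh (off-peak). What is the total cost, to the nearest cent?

$54.29

Peak energy = 2.35 kW × 1.5 h × 30 = 105.75 kWh
Off-peak energy = 2.35 kW × 2 h × 30 = 141 kWh
Cost = 105.75 × $0.26 + 141 × $0.19 = $27.495 + $26.79 = $54.29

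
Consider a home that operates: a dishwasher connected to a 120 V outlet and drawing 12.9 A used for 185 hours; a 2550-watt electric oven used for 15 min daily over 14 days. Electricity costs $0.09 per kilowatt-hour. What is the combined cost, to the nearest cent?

$26.58

dishwasher: Power = 12.9 A × 120 V = 1548 W = 1.548 kW
dishwasher: 1.548 kW × 185 h = 286.38 kWh
electric oven: Runtime = 15 min × 14 = 210 min = 3.5 h
electric oven: 2.55 kW × 3.5 h = 8.925 kWh
Total energy = 295.305 kWh
Cost = 295.305 × $0.09 = $26.58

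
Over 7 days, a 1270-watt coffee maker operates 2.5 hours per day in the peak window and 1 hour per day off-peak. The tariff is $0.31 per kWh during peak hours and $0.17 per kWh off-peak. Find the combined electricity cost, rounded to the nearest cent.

Peak energy = 1.27 kW × 2.5 h × 7 = 22.225 kWh
Off-peak energy = 1.27 kW × 1 h × 7 = 8.89 kWh
Cost = 22.225 × $0.31 + 8.89 × $0.17 = $6.88975 + $1.5113 = $8.40

$8.40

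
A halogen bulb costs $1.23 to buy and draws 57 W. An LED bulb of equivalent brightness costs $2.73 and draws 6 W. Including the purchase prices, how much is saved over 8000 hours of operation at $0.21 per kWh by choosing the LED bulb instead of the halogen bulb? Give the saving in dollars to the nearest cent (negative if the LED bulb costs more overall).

$84.18

halogen bulb: $1.23 + (57/1000) kW × 8000 h × $0.21 = $1.23 + $95.76 = $96.99
LED bulb: $2.73 + (6/1000) kW × 8000 h × $0.21 = $2.73 + $10.08 = $12.81
Saving = $96.99 − $12.81 = $84.18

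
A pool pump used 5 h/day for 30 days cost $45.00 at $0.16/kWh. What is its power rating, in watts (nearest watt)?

Energy = $45.00 ÷ $0.16/kWh = 281.25 kWh
Runtime = 5 h/day × 30 days = 150 h
Power = 281.25 kWh ÷ 150 h = 1.875 kW = 1875 W

1875 W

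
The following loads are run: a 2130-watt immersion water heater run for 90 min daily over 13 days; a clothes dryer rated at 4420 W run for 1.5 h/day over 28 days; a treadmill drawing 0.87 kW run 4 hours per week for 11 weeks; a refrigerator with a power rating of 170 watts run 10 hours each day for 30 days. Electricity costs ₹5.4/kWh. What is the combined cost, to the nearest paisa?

₹1708.86

immersion water heater: Runtime = 90 min × 13 = 1170 min = 19.5 h
immersion water heater: 2.13 kW × 19.5 h = 41.535 kWh
clothes dryer: Runtime = 1.5 h/day × 28 days = 42 h
clothes dryer: 4.42 kW × 42 h = 185.64 kWh
treadmill: Runtime = 4 h/week × 11 weeks = 44 h
treadmill: 0.87 kW × 44 h = 38.28 kWh
refrigerator: Runtime = 10 h/day × 30 days = 300 h
refrigerator: 0.17 kW × 300 h = 51 kWh
Total energy = 316.455 kWh
Cost = 316.455 × ₹5.4 = ₹1708.86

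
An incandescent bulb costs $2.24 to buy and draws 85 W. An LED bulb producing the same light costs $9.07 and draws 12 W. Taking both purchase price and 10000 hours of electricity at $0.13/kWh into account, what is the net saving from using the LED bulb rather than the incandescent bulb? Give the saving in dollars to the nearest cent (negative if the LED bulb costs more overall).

incandescent bulb: $2.24 + (85/1000) kW × 10000 h × $0.13 = $2.24 + $110.5 = $112.74
LED bulb: $9.07 + (12/1000) kW × 10000 h × $0.13 = $9.07 + $15.6 = $24.67
Saving = $112.74 − $24.67 = $88.07

$88.07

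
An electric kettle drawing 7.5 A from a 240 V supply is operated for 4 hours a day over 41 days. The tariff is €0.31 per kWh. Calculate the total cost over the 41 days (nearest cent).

Power = 7.5 A × 240 V = 1800 W = 1.8 kW
Runtime = 4 h/day × 41 days = 164 h
Energy = 1.8 kW × 164 h = 295.2 kWh
Cost = 295.2 kWh × €0.31/kWh = €91.51

€91.51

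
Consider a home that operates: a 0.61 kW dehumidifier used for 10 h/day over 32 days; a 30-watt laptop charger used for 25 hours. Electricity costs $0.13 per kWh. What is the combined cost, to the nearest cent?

$25.47

dehumidifier: Runtime = 10 h/day × 32 days = 320 h
dehumidifier: 0.61 kW × 320 h = 195.2 kWh
laptop charger: 0.03 kW × 25 h = 0.75 kWh
Total energy = 195.95 kWh
Cost = 195.95 × $0.13 = $25.47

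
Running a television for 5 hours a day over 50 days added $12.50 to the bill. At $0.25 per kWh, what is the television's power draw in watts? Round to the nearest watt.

200 W

Energy = $12.50 ÷ $0.25/kWh = 50 kWh
Runtime = 5 h/day × 50 days = 250 h
Power = 50 kWh ÷ 250 h = 0.2 kW = 200 W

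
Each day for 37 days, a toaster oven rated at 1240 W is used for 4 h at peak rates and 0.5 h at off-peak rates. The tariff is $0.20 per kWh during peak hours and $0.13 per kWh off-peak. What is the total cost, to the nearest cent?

Peak energy = 1.24 kW × 4 h × 37 = 183.52 kWh
Off-peak energy = 1.24 kW × 0.5 h × 37 = 22.94 kWh
Cost = 183.52 × $0.20 + 22.94 × $0.13 = $36.704 + $2.9822 = $39.69

$39.69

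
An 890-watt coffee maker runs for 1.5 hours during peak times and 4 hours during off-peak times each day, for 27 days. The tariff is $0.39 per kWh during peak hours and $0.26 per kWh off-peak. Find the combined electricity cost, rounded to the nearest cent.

$39.05

Peak energy = 0.89 kW × 1.5 h × 27 = 36.045 kWh
Off-peak energy = 0.89 kW × 4 h × 27 = 96.12 kWh
Cost = 36.045 × $0.39 + 96.12 × $0.26 = $14.05755 + $24.9912 = $39.05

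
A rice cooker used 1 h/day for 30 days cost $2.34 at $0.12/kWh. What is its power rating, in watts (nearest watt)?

Energy = $2.34 ÷ $0.12/kWh = 19.5 kWh
Runtime = 1 h/day × 30 days = 30 h
Power = 19.5 kWh ÷ 30 h = 0.65 kW = 650 W

650 W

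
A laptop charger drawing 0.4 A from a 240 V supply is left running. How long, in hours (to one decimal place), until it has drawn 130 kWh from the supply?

1354.2 h

Power = 0.4 A × 240 V = 96 W = 0.096 kW
Hours = 130 kWh ÷ 0.096 kW = 1354.2 h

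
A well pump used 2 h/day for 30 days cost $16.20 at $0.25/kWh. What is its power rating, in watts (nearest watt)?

Energy = $16.20 ÷ $0.25/kWh = 64.8 kWh
Runtime = 2 h/day × 30 days = 60 h
Power = 64.8 kWh ÷ 60 h = 1.08 kW = 1080 W

1080 W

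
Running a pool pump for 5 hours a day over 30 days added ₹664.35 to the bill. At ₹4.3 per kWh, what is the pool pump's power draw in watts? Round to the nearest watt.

1030 W

Energy = ₹664.35 ÷ ₹4.3/kWh = 154.5 kWh
Runtime = 5 h/day × 30 days = 150 h
Power = 154.5 kWh ÷ 150 h = 1.03 kW = 1030 W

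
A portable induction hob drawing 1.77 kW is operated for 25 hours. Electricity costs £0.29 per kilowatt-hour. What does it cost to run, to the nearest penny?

£12.83

Energy = 1.77 kW × 25 h = 44.25 kWh
Cost = 44.25 kWh × £0.29/kWh = £12.83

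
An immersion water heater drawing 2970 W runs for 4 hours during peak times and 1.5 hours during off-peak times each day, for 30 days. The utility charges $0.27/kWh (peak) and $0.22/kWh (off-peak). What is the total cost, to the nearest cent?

Peak energy = 2.97 kW × 4 h × 30 = 356.4 kWh
Off-peak energy = 2.97 kW × 1.5 h × 30 = 133.65 kWh
Cost = 356.4 × $0.27 + 133.65 × $0.22 = $96.228 + $29.403 = $125.63

$125.63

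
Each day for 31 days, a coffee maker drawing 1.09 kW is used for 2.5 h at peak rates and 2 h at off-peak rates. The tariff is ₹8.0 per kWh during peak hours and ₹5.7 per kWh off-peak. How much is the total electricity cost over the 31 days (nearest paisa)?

Peak energy = 1.09 kW × 2.5 h × 31 = 84.475 kWh
Off-peak energy = 1.09 kW × 2 h × 31 = 67.58 kWh
Cost = 84.475 × ₹8.0 + 67.58 × ₹5.7 = ₹675.8 + ₹385.206 = ₹1061.01

₹1061.01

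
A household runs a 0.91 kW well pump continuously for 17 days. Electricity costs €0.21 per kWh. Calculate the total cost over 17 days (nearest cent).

Runtime = 24 h × 17 = 408 h
Energy = 0.91 kW × 408 h = 371.28 kWh
Cost = 371.28 kWh × €0.21/kWh = €77.97

€77.97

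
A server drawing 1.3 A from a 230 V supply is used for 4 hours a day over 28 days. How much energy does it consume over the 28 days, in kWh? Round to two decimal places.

33.49 kWh

Power = 1.3 A × 230 V = 299 W = 0.299 kW
Runtime = 4 h/day × 28 days = 112 h
Energy = 0.299 kW × 112 h = 33.488 kWh ≈ 33.49 kWh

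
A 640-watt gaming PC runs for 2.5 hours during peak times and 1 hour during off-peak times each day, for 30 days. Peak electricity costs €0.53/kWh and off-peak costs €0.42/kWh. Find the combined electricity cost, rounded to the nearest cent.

Peak energy = 0.64 kW × 2.5 h × 30 = 48 kWh
Off-peak energy = 0.64 kW × 1 h × 30 = 19.2 kWh
Cost = 48 × €0.53 + 19.2 × €0.42 = €25.44 + €8.064 = €33.50

€33.50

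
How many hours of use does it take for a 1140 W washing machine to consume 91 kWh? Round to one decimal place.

Hours = 91 kWh ÷ 1.14 kW = 79.8 h

79.8 h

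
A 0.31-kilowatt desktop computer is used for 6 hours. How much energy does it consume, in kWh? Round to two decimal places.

Energy = 0.31 kW × 6 h = 1.86 kWh

1.86 kWh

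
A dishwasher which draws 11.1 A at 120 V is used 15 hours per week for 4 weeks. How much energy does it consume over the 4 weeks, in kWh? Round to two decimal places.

79.92 kWh

Power = 11.1 A × 120 V = 1332 W = 1.332 kW
Runtime = 15 h/week × 4 weeks = 60 h
Energy = 1.332 kW × 60 h = 79.92 kWh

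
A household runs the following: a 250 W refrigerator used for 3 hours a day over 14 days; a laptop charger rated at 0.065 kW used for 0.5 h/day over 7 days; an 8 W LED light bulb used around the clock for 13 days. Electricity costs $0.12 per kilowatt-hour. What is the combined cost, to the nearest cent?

refrigerator: Runtime = 3 h/day × 14 days = 42 h
refrigerator: 0.25 kW × 42 h = 10.5 kWh
laptop charger: Runtime = 0.5 h/day × 7 days = 3.5 h
laptop charger: 0.065 kW × 3.5 h = 0.2275 kWh
LED light bulb: Runtime = 24 h × 13 = 312 h
LED light bulb: 0.008 kW × 312 h = 2.496 kWh
Total energy = 13.2235 kWh
Cost = 13.2235 × $0.12 = $1.59

$1.59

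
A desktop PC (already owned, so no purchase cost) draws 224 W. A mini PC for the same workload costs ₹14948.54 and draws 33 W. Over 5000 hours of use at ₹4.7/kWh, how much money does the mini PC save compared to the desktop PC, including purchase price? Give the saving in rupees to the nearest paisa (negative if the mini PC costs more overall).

desktop PC: ₹0.00 + (224/1000) kW × 5000 h × ₹4.7 = ₹0.00 + ₹5264 = ₹5264
mini PC: ₹14948.54 + (33/1000) kW × 5000 h × ₹4.7 = ₹14948.54 + ₹775.5 = ₹15724.04
Saving = ₹5264 − ₹15724.04 = −₹10460.04

-₹10460.04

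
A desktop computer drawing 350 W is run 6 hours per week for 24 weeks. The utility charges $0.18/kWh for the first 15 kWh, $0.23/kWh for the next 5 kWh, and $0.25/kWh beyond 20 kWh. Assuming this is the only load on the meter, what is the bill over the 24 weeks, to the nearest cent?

Runtime = 6 h/week × 24 weeks = 144 h
Energy = 0.35 kW × 144 h = 50.4 kWh
Tier 1 (0–15 kWh): 15 × $0.18 = $2.7
Tier 2 (15–20 kWh): 5 × $0.23 = $1.15
Above 20 kWh: 30.4 × $0.25 = $7.6
Bill = $11.45

$11.45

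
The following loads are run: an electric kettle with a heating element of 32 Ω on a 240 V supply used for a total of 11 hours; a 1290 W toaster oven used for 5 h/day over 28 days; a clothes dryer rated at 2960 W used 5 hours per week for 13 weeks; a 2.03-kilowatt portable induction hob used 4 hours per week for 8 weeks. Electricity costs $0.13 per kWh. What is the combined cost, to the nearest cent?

electric kettle: Power = V²/R = 240²/32 = 1800 W = 1.8 kW
electric kettle: 1.8 kW × 11 h = 19.8 kWh
toaster oven: Runtime = 5 h/day × 28 days = 140 h
toaster oven: 1.29 kW × 140 h = 180.6 kWh
clothes dryer: Runtime = 5 h/week × 13 weeks = 65 h
clothes dryer: 2.96 kW × 65 h = 192.4 kWh
portable induction hob: Runtime = 4 h/week × 8 weeks = 32 h
portable induction hob: 2.03 kW × 32 h = 64.96 kWh
Total energy = 457.76 kWh
Cost = 457.76 × $0.13 = $59.51

$59.51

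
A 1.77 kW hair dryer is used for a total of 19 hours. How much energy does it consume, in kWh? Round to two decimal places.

Energy = 1.77 kW × 19 h = 33.63 kWh

33.63 kWh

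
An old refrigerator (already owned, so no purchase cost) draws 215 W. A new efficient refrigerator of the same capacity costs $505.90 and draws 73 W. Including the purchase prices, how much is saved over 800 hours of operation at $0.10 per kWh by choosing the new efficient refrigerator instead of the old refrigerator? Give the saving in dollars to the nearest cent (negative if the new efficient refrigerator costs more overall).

old refrigerator: $0.00 + (215/1000) kW × 800 h × $0.10 = $0.00 + $17.2 = $17.2
new efficient refrigerator: $505.90 + (73/1000) kW × 800 h × $0.10 = $505.90 + $5.84 = $511.74
Saving = $17.2 − $511.74 = −$494.54

-$494.54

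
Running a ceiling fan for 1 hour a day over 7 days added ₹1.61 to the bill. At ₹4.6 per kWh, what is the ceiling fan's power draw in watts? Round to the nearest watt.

Energy = ₹1.61 ÷ ₹4.6/kWh = 0.35 kWh
Runtime = 1 h/day × 7 days = 7 h
Power = 0.35 kWh ÷ 7 h = 0.05 kW = 50 W

50 W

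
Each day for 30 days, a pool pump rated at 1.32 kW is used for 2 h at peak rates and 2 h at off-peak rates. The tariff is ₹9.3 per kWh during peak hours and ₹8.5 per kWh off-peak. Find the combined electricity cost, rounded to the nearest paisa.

₹1409.76

Peak energy = 1.32 kW × 2 h × 30 = 79.2 kWh
Off-peak energy = 1.32 kW × 2 h × 30 = 79.2 kWh
Cost = 79.2 × ₹9.3 + 79.2 × ₹8.5 = ₹736.56 + ₹673.2 = ₹1409.76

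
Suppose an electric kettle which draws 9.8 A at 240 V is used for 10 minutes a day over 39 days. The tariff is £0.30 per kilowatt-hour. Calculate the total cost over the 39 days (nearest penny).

Power = 9.8 A × 240 V = 2352 W = 2.352 kW
Runtime = 10 min × 39 = 390 min = 6.5 h
Energy = 2.352 kW × 6.5 h = 15.288 kWh
Cost = 15.288 kWh × £0.30/kWh = £4.59

£4.59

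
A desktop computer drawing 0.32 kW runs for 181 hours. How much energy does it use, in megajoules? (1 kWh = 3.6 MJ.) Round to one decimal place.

208.5 MJ

Energy = 0.32 kW × 181 h = 57.92 kWh
= 57.92 × 3.6 MJ = 208.5 MJ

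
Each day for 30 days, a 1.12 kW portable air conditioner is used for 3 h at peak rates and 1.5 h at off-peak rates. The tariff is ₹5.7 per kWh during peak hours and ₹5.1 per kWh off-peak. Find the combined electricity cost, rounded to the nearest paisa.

Peak energy = 1.12 kW × 3 h × 30 = 100.8 kWh
Off-peak energy = 1.12 kW × 1.5 h × 30 = 50.4 kWh
Cost = 100.8 × ₹5.7 + 50.4 × ₹5.1 = ₹574.56 + ₹257.04 = ₹831.60

₹831.60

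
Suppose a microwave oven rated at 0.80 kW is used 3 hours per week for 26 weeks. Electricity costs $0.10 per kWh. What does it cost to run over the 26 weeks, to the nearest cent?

Runtime = 3 h/week × 26 weeks = 78 h
Energy = 0.8 kW × 78 h = 62.4 kWh
Cost = 62.4 kWh × $0.10/kWh = $6.24

$6.24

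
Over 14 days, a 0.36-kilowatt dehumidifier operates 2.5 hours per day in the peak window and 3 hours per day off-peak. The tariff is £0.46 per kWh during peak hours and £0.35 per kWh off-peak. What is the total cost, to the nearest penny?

Peak energy = 0.36 kW × 2.5 h × 14 = 12.6 kWh
Off-peak energy = 0.36 kW × 3 h × 14 = 15.12 kWh
Cost = 12.6 × £0.46 + 15.12 × £0.35 = £5.796 + £5.292 = £11.09

£11.09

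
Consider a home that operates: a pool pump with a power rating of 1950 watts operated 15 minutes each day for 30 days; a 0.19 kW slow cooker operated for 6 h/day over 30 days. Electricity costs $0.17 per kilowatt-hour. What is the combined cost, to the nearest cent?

pool pump: Runtime = 15 min × 30 = 450 min = 7.5 h
pool pump: 1.95 kW × 7.5 h = 14.625 kWh
slow cooker: Runtime = 6 h/day × 30 days = 180 h
slow cooker: 0.19 kW × 180 h = 34.2 kWh
Total energy = 48.825 kWh
Cost = 48.825 × $0.17 = $8.30

$8.30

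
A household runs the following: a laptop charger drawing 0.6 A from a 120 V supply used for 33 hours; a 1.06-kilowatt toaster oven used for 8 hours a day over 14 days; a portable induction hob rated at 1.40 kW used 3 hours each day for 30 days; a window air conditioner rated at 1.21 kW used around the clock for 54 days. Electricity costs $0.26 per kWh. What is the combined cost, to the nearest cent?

$471.97

laptop charger: Power = 0.6 A × 120 V = 72 W = 0.072 kW
laptop charger: 0.072 kW × 33 h = 2.376 kWh
toaster oven: Runtime = 8 h/day × 14 days = 112 h
toaster oven: 1.06 kW × 112 h = 118.72 kWh
portable induction hob: Runtime = 3 h/day × 30 days = 90 h
portable induction hob: 1.4 kW × 90 h = 126 kWh
window air conditioner: Runtime = 24 h × 54 = 1296 h
window air conditioner: 1.21 kW × 1296 h = 1568.16 kWh
Total energy = 1815.256 kWh
Cost = 1815.256 × $0.26 = $471.97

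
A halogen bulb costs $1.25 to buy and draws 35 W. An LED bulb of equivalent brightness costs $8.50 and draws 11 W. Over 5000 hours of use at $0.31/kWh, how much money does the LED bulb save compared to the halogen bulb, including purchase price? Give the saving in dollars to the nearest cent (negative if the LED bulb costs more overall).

halogen bulb: $1.25 + (35/1000) kW × 5000 h × $0.31 = $1.25 + $54.25 = $55.5
LED bulb: $8.50 + (11/1000) kW × 5000 h × $0.31 = $8.50 + $17.05 = $25.55
Saving = $55.5 − $25.55 = $29.95

$29.95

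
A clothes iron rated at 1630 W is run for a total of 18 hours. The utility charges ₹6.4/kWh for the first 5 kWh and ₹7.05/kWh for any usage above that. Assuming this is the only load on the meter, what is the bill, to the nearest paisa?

Energy = 1.63 kW × 18 h = 29.34 kWh
Tier 1 (0–5 kWh): 5 × ₹6.4 = ₹32
Above 5 kWh: 24.34 × ₹7.05 = ₹171.597
Bill = ₹203.60

₹203.60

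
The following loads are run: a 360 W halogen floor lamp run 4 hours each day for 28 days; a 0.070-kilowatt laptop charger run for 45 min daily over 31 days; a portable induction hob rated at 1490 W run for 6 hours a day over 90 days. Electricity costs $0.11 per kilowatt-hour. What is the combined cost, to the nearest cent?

halogen floor lamp: Runtime = 4 h/day × 28 days = 112 h
halogen floor lamp: 0.36 kW × 112 h = 40.32 kWh
laptop charger: Runtime = 45 min × 31 = 1395 min = 23.25 h
laptop charger: 0.07 kW × 23.25 h = 1.6275 kWh
portable induction hob: Runtime = 6 h/day × 90 days = 540 h
portable induction hob: 1.49 kW × 540 h = 804.6 kWh
Total energy = 846.5475 kWh
Cost = 846.5475 × $0.11 = $93.12

$93.12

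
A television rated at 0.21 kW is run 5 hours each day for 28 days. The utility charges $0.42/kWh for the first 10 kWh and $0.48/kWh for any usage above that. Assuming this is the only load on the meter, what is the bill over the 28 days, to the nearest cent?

$13.51

Runtime = 5 h/day × 28 days = 140 h
Energy = 0.21 kW × 140 h = 29.4 kWh
Tier 1 (0–10 kWh): 10 × $0.42 = $4.2
Above 10 kWh: 19.4 × $0.48 = $9.312
Bill = $13.51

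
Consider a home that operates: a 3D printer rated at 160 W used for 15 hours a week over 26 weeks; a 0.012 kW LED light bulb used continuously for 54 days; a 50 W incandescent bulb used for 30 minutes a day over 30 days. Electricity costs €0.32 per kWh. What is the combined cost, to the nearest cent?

€25.18

3D printer: Runtime = 15 h/week × 26 weeks = 390 h
3D printer: 0.16 kW × 390 h = 62.4 kWh
LED light bulb: Runtime = 24 h × 54 = 1296 h
LED light bulb: 0.012 kW × 1296 h = 15.552 kWh
incandescent bulb: Runtime = 30 min × 30 = 900 min = 15 h
incandescent bulb: 0.05 kW × 15 h = 0.75 kWh
Total energy = 78.702 kWh
Cost = 78.702 × €0.32 = €25.18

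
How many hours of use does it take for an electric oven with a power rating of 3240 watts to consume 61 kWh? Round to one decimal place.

Hours = 61 kWh ÷ 3.24 kW = 18.8 h

18.8 h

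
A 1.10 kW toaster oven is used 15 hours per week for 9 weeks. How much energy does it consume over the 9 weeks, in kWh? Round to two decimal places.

148.50 kWh

Runtime = 15 h/week × 9 weeks = 135 h
Energy = 1.1 kW × 135 h = 148.5 kWh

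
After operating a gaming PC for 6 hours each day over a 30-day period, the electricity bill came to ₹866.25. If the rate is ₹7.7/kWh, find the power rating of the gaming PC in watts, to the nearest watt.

Energy = ₹866.25 ÷ ₹7.7/kWh = 112.5 kWh
Runtime = 6 h/day × 30 days = 180 h
Power = 112.5 kWh ÷ 180 h = 0.625 kW = 625 W

625 W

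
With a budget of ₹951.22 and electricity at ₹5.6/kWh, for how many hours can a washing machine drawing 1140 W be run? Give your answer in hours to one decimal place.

Energy available = ₹951.22 ÷ ₹5.6/kWh = 169.8607 kWh
Hours = 169.8607 kWh ÷ 1.14 kW = 149.0 h

149.0 h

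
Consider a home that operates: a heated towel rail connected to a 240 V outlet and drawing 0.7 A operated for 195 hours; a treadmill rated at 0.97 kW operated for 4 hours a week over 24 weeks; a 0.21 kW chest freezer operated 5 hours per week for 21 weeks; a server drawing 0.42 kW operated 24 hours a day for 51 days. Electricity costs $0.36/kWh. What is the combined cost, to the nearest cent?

heated towel rail: Power = 0.7 A × 240 V = 168 W = 0.168 kW
heated towel rail: 0.168 kW × 195 h = 32.76 kWh
treadmill: Runtime = 4 h/week × 24 weeks = 96 h
treadmill: 0.97 kW × 96 h = 93.12 kWh
chest freezer: Runtime = 5 h/week × 21 weeks = 105 h
chest freezer: 0.21 kW × 105 h = 22.05 kWh
server: Runtime = 24 h × 51 = 1224 h
server: 0.42 kW × 1224 h = 514.08 kWh
Total energy = 662.01 kWh
Cost = 662.01 × $0.36 = $238.32

$238.32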